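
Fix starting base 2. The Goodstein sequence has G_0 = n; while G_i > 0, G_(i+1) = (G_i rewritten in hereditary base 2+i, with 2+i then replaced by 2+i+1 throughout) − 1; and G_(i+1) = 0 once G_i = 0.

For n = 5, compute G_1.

27

base 2: 5 = 2^2 + 1; at 3: 3^3 + 1 = 28; next = 27
base 3: 27 = 3^3; at 4: 4^4 = 256; next = 255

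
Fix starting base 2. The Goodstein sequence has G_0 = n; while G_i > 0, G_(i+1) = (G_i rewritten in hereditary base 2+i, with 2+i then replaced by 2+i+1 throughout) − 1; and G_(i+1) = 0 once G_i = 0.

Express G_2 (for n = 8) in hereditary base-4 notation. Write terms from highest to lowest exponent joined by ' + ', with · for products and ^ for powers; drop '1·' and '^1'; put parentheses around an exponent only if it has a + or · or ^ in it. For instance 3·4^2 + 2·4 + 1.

2·4^4 + 2·4^2 + 2·4 + 1

i=0: 8 = 2^(2 + 1) (b=2); 2→3: 3^(3 + 1) = 81; 81−1 = 80
i=1: 80 = 2·3^3 + 2·3^2 + 2·3 + 2 (b=3); 3→4: 2·4^4 + 2·4^2 + 2·4 + 2 = 554; 554−1 = 553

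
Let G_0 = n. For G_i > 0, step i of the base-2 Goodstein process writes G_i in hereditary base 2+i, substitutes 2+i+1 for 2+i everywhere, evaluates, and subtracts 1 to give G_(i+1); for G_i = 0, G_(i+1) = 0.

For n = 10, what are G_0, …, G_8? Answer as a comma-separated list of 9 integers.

i=0: 10 = 2^(2 + 1) + 2 (b=2); 2→3: 3^(3 + 1) + 3 = 84; 84−1 = 83
i=1: 83 = 3^(3 + 1) + 2 (b=3); 3→4: 4^(4 + 1) + 2 = 1026; 1026−1 = 1025
i=2: 1025 = 4^(4 + 1) + 1 (b=4); 4→5: 5^(5 + 1) + 1 = 15626; 15626−1 = 15625
i=3: 15625 = 5^(5 + 1) (b=5); 5→6: 6^(6 + 1) = 279936; 279936−1 = 279935
i=4: 279935 = 5·6^6 + 5·6^5 + 5·6^4 + 5·6^3 + 5·6^2 + 5·6 + 5 (b=6); 6→7: 5·7^7 + 5·7^5 + 5·7^4 + 5·7^3 + 5·7^2 + 5·7 + 5 = 4215755; 4215755−1 = 4215754
i=5: 4215754 = 5·7^7 + 5·7^5 + 5·7^4 + 5·7^3 + 5·7^2 + 5·7 + 4 (b=7); 7→8: 5·8^8 + 5·8^5 + 5·8^4 + 5·8^3 + 5·8^2 + 5·8 + 4 = 84073324; 84073324−1 = 84073323
i=6: 84073323 = 5·8^8 + 5·8^5 + 5·8^4 + 5·8^3 + 5·8^2 + 5·8 + 3 (b=8); 8→9: 5·9^9 + 5·9^5 + 5·9^4 + 5·9^3 + 5·9^2 + 5·9 + 3 = 1937434593; 1937434593−1 = 1937434592
i=7: 1937434592 = 5·9^9 + 5·9^5 + 5·9^4 + 5·9^3 + 5·9^2 + 5·9 + 2 (b=9); 9→10: 5·10^10 + 5·10^5 + 5·10^4 + 5·10^3 + 5·10^2 + 5·10 + 2 = 50000555552; 50000555552−1 = 50000555551

10, 83, 1025, 15625, 279935, 4215754, 84073323, 1937434592, 50000555551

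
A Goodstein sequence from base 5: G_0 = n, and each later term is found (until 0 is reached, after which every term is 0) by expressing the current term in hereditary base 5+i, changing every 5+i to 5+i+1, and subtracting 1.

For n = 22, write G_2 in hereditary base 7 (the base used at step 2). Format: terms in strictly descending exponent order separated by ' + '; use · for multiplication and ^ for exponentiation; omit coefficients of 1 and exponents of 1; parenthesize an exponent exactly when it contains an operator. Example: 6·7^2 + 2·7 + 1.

4·7

[0] 22 ≡ 4·5 + 2 (base 5). Lift 6: 26. −1: 25.
[1] 25 ≡ 4·6 + 1 (base 6). Lift 7: 29. −1: 28.
[2] 28 ≡ 4·7 (base 7). Lift 8: 32. −1: 31.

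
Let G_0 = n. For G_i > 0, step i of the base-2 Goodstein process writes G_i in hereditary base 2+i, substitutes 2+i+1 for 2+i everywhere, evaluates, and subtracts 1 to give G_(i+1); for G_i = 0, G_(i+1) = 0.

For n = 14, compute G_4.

G_0=14  [base 2] 2^(2 + 1) + 2^2 + 2  →[2↦3]→  3^(3 + 1) + 3^3 + 3 = 111  −1 ⇒ G_1=110
G_1=110  [base 3] 3^(3 + 1) + 3^3 + 2  →[3↦4]→  4^(4 + 1) + 4^4 + 2 = 1282  −1 ⇒ G_2=1281
G_2=1281  [base 4] 4^(4 + 1) + 4^4 + 1  →[4↦5]→  5^(5 + 1) + 5^5 + 1 = 18751  −1 ⇒ G_3=18750
G_3=18750  [base 5] 5^(5 + 1) + 5^5  →[5↦6]→  6^(6 + 1) + 6^6 = 326592  −1 ⇒ G_4=326591
G_4=326591  [base 6] 6^(6 + 1) + 5·6^5 + 5·6^4 + 5·6^3 + 5·6^2 + 5·6 + 5  →[6↦7]→  7^(7 + 1) + 5·7^5 + 5·7^4 + 5·7^3 + 5·7^2 + 5·7 + 5 = 5862841  −1 ⇒ G_5=5862840

326591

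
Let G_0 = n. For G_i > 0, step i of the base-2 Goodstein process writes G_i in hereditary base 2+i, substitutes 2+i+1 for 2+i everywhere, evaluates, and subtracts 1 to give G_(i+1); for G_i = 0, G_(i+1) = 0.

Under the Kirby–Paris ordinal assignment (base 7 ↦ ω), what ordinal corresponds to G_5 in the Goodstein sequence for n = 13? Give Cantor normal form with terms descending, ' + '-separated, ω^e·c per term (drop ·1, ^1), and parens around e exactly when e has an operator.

G_0=13  [base 2] 2^(2 + 1) + 2^2 + 1  →[2↦3]→  3^(3 + 1) + 3^3 + 1 = 109  −1 ⇒ G_1=108
G_1=108  [base 3] 3^(3 + 1) + 3^3  →[3↦4]→  4^(4 + 1) + 4^4 = 1280  −1 ⇒ G_2=1279
G_2=1279  [base 4] 4^(4 + 1) + 3·4^3 + 3·4^2 + 3·4 + 3  →[4↦5]→  5^(5 + 1) + 3·5^3 + 3·5^2 + 3·5 + 3 = 16093  −1 ⇒ G_3=16092
G_3=16092  [base 5] 5^(5 + 1) + 3·5^3 + 3·5^2 + 3·5 + 2  →[5↦6]→  6^(6 + 1) + 3·6^3 + 3·6^2 + 3·6 + 2 = 280712  −1 ⇒ G_4=280711
G_4=280711  [base 6] 6^(6 + 1) + 3·6^3 + 3·6^2 + 3·6 + 1  →[6↦7]→  7^(7 + 1) + 3·7^3 + 3·7^2 + 3·7 + 1 = 5765999  −1 ⇒ G_5=5765998
G_5=5765998  [base 7] 7^(7 + 1) + 3·7^3 + 3·7^2 + 3·7  →[7↦8]→  8^(8 + 1) + 3·8^3 + 3·8^2 + 3·8 = 134219480  −1 ⇒ G_6=134219479

ω^(ω + 1) + ω^3·3 + ω^2·3 + ω·3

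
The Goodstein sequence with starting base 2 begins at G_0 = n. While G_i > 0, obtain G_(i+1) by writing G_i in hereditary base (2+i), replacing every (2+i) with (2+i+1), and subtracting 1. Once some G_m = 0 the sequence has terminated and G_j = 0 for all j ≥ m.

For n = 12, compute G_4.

G_0=12  [base 2] 2^(2 + 1) + 2^2  →[2↦3]→  3^(3 + 1) + 3^3 = 108  −1 ⇒ G_1=107
G_1=107  [base 3] 3^(3 + 1) + 2·3^2 + 2·3 + 2  →[3↦4]→  4^(4 + 1) + 2·4^2 + 2·4 + 2 = 1066  −1 ⇒ G_2=1065
G_2=1065  [base 4] 4^(4 + 1) + 2·4^2 + 2·4 + 1  →[4↦5]→  5^(5 + 1) + 2·5^2 + 2·5 + 1 = 15686  −1 ⇒ G_3=15685
G_3=15685  [base 5] 5^(5 + 1) + 2·5^2 + 2·5  →[5↦6]→  6^(6 + 1) + 2·6^2 + 2·6 = 280020  −1 ⇒ G_4=280019

280019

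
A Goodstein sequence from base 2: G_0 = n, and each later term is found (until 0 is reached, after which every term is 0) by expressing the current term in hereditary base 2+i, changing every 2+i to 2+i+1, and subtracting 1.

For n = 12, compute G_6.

[0] 12 ≡ 2^(2 + 1) + 2^2 (base 2). Lift 3: 108. −1: 107.
[1] 107 ≡ 3^(3 + 1) + 2·3^2 + 2·3 + 2 (base 3). Lift 4: 1066. −1: 1065.
[2] 1065 ≡ 4^(4 + 1) + 2·4^2 + 2·4 + 1 (base 4). Lift 5: 15686. −1: 15685.
[3] 15685 ≡ 5^(5 + 1) + 2·5^2 + 2·5 (base 5). Lift 6: 280020. −1: 280019.
[4] 280019 ≡ 6^(6 + 1) + 2·6^2 + 6 + 5 (base 6). Lift 7: 5764911. −1: 5764910.
[5] 5764910 ≡ 7^(7 + 1) + 2·7^2 + 7 + 4 (base 7). Lift 8: 134217868. −1: 134217867.
[6] 134217867 ≡ 8^(8 + 1) + 2·8^2 + 8 + 3 (base 8). Lift 9: 3486784575. −1: 3486784574.

134217867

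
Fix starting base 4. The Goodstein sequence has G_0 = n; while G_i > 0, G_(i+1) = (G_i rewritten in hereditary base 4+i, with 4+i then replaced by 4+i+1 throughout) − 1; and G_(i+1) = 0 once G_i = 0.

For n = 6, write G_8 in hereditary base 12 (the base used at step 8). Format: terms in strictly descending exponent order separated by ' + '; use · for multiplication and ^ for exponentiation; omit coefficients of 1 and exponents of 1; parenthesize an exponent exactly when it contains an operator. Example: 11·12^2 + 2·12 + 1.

(0) 6|_4 = 4 + 2 ↦ 5 + 2|_5 = 7 ⇒ 6
(1) 6|_5 = 5 + 1 ↦ 6 + 1|_6 = 7 ⇒ 6
(2) 6|_6 = 6 ↦ 7|_7 = 7 ⇒ 6
(3) 6|_7 = 6 ↦ 6|_8 = 6 ⇒ 5
(4) 5|_8 = 5 ↦ 5|_9 = 5 ⇒ 4
(5) 4|_9 = 4 ↦ 4|_10 = 4 ⇒ 3
(6) 3|_10 = 3 ↦ 3|_11 = 3 ⇒ 2
(7) 2|_11 = 2 ↦ 2|_12 = 2 ⇒ 1

1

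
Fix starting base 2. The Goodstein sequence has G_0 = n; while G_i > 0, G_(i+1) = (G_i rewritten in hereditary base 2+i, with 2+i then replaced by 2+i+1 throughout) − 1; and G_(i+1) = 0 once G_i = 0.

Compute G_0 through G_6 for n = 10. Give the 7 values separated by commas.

G_0=10  [base 2] 2^(2 + 1) + 2  →[2↦3]→  3^(3 + 1) + 3 = 84  −1 ⇒ G_1=83
G_1=83  [base 3] 3^(3 + 1) + 2  →[3↦4]→  4^(4 + 1) + 2 = 1026  −1 ⇒ G_2=1025
G_2=1025  [base 4] 4^(4 + 1) + 1  →[4↦5]→  5^(5 + 1) + 1 = 15626  −1 ⇒ G_3=15625
G_3=15625  [base 5] 5^(5 + 1)  →[5↦6]→  6^(6 + 1) = 279936  −1 ⇒ G_4=279935
G_4=279935  [base 6] 5·6^6 + 5·6^5 + 5·6^4 + 5·6^3 + 5·6^2 + 5·6 + 5  →[6↦7]→  5·7^7 + 5·7^5 + 5·7^4 + 5·7^3 + 5·7^2 + 5·7 + 5 = 4215755  −1 ⇒ G_5=4215754
G_5=4215754  [base 7] 5·7^7 + 5·7^5 + 5·7^4 + 5·7^3 + 5·7^2 + 5·7 + 4  →[7↦8]→  5·8^8 + 5·8^5 + 5·8^4 + 5·8^3 + 5·8^2 + 5·8 + 4 = 84073324  −1 ⇒ G_6=84073323

10, 83, 1025, 15625, 279935, 4215754, 84073323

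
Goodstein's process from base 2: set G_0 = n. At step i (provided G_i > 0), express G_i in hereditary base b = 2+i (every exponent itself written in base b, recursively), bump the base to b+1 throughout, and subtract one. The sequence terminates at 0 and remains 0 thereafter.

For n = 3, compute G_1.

3

i=0: 3 = 2 + 1 (b=2); 2→3: 3 + 1 = 4; 4−1 = 3
i=1: 3 = 3 (b=3); 3→4: 4 = 4; 4−1 = 3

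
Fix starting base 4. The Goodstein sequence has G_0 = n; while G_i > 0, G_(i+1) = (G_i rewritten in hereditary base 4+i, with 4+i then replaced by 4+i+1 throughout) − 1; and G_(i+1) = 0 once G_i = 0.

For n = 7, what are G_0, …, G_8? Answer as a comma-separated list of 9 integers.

base 4: 7 = 4 + 3; at 5: 5 + 3 = 8; next = 7
base 5: 7 = 5 + 2; at 6: 6 + 2 = 8; next = 7
base 6: 7 = 6 + 1; at 7: 7 + 1 = 8; next = 7
base 7: 7 = 7; at 8: 8 = 8; next = 7
base 8: 7 = 7; at 9: 7 = 7; next = 6
base 9: 6 = 6; at 10: 6 = 6; next = 5
base 10: 5 = 5; at 11: 5 = 5; next = 4
base 11: 4 = 4; at 12: 4 = 4; next = 3

7, 7, 7, 7, 7, 6, 5, 4, 3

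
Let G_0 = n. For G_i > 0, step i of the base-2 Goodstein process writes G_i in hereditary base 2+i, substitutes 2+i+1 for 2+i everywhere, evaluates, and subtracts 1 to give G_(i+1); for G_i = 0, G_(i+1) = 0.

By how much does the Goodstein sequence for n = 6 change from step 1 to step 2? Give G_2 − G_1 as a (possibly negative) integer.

[0] 6 ≡ 2^2 + 2 (base 2). Lift 3: 30. −1: 29.
[1] 29 ≡ 3^3 + 2 (base 3). Lift 4: 258. −1: 257.

228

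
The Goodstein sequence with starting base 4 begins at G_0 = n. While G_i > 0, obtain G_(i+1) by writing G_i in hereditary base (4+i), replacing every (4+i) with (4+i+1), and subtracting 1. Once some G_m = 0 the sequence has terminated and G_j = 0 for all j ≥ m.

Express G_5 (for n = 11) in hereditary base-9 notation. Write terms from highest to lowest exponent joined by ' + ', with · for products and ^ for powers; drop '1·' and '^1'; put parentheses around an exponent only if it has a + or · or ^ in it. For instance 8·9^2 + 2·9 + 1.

G_0 = 11. HB_4(11) = 2·4 + 3. Bump = 13. G_1 = 12.
G_1 = 12. HB_5(12) = 2·5 + 2. Bump = 14. G_2 = 13.
G_2 = 13. HB_6(13) = 2·6 + 1. Bump = 15. G_3 = 14.
G_3 = 14. HB_7(14) = 2·7. Bump = 16. G_4 = 15.
G_4 = 15. HB_8(15) = 8 + 7. Bump = 16. G_5 = 15.
G_5 = 15. HB_9(15) = 9 + 6. Bump = 16. G_6 = 15.

9 + 6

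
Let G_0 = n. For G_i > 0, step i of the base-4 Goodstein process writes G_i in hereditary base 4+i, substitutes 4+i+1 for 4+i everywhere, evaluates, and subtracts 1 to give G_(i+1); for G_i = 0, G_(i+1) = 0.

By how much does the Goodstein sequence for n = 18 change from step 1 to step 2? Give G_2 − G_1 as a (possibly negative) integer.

G_0 = 18. HB_4(18) = 4^2 + 2. Bump = 27. G_1 = 26.
G_1 = 26. HB_5(26) = 5^2 + 1. Bump = 37. G_2 = 36.

10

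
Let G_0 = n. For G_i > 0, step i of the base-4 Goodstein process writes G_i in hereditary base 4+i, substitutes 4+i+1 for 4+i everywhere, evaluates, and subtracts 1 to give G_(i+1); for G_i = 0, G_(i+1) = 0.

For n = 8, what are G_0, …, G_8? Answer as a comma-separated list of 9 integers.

8 —HB4→ 2·4 —bump→ 2·5 = 10 —(−1)→ 9
9 —HB5→ 5 + 4 —bump→ 6 + 4 = 10 —(−1)→ 9
9 —HB6→ 6 + 3 —bump→ 7 + 3 = 10 —(−1)→ 9
9 —HB7→ 7 + 2 —bump→ 8 + 2 = 10 —(−1)→ 9
9 —HB8→ 8 + 1 —bump→ 9 + 1 = 10 —(−1)→ 9
9 —HB9→ 9 —bump→ 10 = 10 —(−1)→ 9
9 —HB10→ 9 —bump→ 9 = 9 —(−1)→ 8
8 —HB11→ 8 —bump→ 8 = 8 —(−1)→ 7

8, 9, 9, 9, 9, 9, 9, 8, 7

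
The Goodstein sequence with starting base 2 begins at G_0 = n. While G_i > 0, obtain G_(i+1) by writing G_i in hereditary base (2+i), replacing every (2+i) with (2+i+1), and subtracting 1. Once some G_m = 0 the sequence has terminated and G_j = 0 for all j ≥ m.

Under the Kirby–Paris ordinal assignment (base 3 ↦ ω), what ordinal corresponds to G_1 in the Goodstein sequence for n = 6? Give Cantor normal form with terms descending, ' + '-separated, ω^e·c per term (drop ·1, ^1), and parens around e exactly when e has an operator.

base 2: 6 = 2^2 + 2; at 3: 3^3 + 3 = 30; next = 29
base 3: 29 = 3^3 + 2; at 4: 4^4 + 2 = 258; next = 257

ω^ω + 2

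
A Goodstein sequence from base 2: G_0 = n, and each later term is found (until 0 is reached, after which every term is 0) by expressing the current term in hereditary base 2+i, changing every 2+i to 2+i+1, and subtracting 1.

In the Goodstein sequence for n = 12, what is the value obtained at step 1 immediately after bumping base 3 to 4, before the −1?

G_0 = 12. HB_2(12) = 2^(2 + 1) + 2^2. Bump = 108. G_1 = 107.
G_1 = 107. HB_3(107) = 3^(3 + 1) + 2·3^2 + 2·3 + 2. Bump = 1066. G_2 = 1065.

1066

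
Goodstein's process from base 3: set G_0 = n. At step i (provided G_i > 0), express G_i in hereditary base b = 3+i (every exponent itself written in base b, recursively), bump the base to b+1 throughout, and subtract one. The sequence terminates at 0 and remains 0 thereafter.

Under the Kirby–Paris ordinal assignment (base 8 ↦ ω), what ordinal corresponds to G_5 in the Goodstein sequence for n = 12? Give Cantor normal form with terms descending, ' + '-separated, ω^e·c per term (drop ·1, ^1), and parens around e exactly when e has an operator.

i=0: 12 = 3^2 + 3 (b=3); 3→4: 4^2 + 4 = 20; 20−1 = 19
i=1: 19 = 4^2 + 3 (b=4); 4→5: 5^2 + 3 = 28; 28−1 = 27
i=2: 27 = 5^2 + 2 (b=5); 5→6: 6^2 + 2 = 38; 38−1 = 37
i=3: 37 = 6^2 + 1 (b=6); 6→7: 7^2 + 1 = 50; 50−1 = 49
i=4: 49 = 7^2 (b=7); 7→8: 8^2 = 64; 64−1 = 63

ω·7 + 7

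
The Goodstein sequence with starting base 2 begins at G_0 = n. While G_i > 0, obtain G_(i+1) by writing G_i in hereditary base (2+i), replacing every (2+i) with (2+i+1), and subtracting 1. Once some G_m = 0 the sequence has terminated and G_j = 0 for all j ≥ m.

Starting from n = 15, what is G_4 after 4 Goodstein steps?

base 2: 15 = 2^(2 + 1) + 2^2 + 2 + 1; at 3: 3^(3 + 1) + 3^3 + 3 + 1 = 112; next = 111
base 3: 111 = 3^(3 + 1) + 3^3 + 3; at 4: 4^(4 + 1) + 4^4 + 4 = 1284; next = 1283
base 4: 1283 = 4^(4 + 1) + 4^4 + 3; at 5: 5^(5 + 1) + 5^5 + 3 = 18753; next = 18752
base 5: 18752 = 5^(5 + 1) + 5^5 + 2; at 6: 6^(6 + 1) + 6^6 + 2 = 326594; next = 326593

326593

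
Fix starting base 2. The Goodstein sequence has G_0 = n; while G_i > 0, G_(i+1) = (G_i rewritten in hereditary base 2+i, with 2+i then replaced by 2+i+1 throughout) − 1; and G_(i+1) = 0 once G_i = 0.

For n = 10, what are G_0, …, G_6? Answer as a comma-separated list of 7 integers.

10, 83, 1025, 15625, 279935, 4215754, 84073323

10 —HB2→ 2^(2 + 1) + 2 —bump→ 3^(3 + 1) + 3 = 84 —(−1)→ 83
83 —HB3→ 3^(3 + 1) + 2 —bump→ 4^(4 + 1) + 2 = 1026 —(−1)→ 1025
1025 —HB4→ 4^(4 + 1) + 1 —bump→ 5^(5 + 1) + 1 = 15626 —(−1)→ 15625
15625 —HB5→ 5^(5 + 1) —bump→ 6^(6 + 1) = 279936 —(−1)→ 279935
279935 —HB6→ 5·6^6 + 5·6^5 + 5·6^4 + 5·6^3 + 5·6^2 + 5·6 + 5 —bump→ 5·7^7 + 5·7^5 + 5·7^4 + 5·7^3 + 5·7^2 + 5·7 + 5 = 4215755 —(−1)→ 4215754
4215754 —HB7→ 5·7^7 + 5·7^5 + 5·7^4 + 5·7^3 + 5·7^2 + 5·7 + 4 —bump→ 5·8^8 + 5·8^5 + 5·8^4 + 5·8^3 + 5·8^2 + 5·8 + 4 = 84073324 —(−1)→ 84073323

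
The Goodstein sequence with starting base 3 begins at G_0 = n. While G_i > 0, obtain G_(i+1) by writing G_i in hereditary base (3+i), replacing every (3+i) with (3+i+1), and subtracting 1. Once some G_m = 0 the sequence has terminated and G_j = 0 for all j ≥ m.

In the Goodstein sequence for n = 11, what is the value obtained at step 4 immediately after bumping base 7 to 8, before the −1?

(0) 11|_3 = 3^2 + 2 ↦ 4^2 + 2|_4 = 18 ⇒ 17
(1) 17|_4 = 4^2 + 1 ↦ 5^2 + 1|_5 = 26 ⇒ 25
(2) 25|_5 = 5^2 ↦ 6^2|_6 = 36 ⇒ 35
(3) 35|_6 = 5·6 + 5 ↦ 5·7 + 5|_7 = 40 ⇒ 39

44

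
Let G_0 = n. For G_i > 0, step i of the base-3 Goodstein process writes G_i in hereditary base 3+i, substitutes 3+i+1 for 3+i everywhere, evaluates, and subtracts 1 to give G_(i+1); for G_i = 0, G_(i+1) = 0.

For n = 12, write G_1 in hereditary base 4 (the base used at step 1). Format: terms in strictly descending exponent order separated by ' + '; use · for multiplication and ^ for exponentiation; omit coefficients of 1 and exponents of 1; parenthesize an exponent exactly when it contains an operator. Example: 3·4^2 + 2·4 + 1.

4^2 + 3

[0] 12 ≡ 3^2 + 3 (base 3). Lift 4: 20. −1: 19.
[1] 19 ≡ 4^2 + 3 (base 4). Lift 5: 28. −1: 27.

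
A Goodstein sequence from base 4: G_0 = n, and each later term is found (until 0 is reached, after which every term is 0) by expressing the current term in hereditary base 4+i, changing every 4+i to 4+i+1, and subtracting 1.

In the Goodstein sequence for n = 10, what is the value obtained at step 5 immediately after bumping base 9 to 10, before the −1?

14

[0] 10 ≡ 2·4 + 2 (base 4). Lift 5: 12. −1: 11.
[1] 11 ≡ 2·5 + 1 (base 5). Lift 6: 13. −1: 12.
[2] 12 ≡ 2·6 (base 6). Lift 7: 14. −1: 13.
[3] 13 ≡ 7 + 6 (base 7). Lift 8: 14. −1: 13.
[4] 13 ≡ 8 + 5 (base 8). Lift 9: 14. −1: 13.
[5] 13 ≡ 9 + 4 (base 9). Lift 10: 14. −1: 13.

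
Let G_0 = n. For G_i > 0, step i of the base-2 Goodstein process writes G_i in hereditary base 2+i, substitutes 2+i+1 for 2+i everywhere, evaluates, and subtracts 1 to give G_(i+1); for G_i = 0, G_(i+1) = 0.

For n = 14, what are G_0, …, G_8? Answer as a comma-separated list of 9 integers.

14, 110, 1281, 18750, 326591, 5862840, 134404971, 3487116548, 100000555551

i=0: 14 = 2^(2 + 1) + 2^2 + 2 (b=2); 2→3: 3^(3 + 1) + 3^3 + 3 = 111; 111−1 = 110
i=1: 110 = 3^(3 + 1) + 3^3 + 2 (b=3); 3→4: 4^(4 + 1) + 4^4 + 2 = 1282; 1282−1 = 1281
i=2: 1281 = 4^(4 + 1) + 4^4 + 1 (b=4); 4→5: 5^(5 + 1) + 5^5 + 1 = 18751; 18751−1 = 18750
i=3: 18750 = 5^(5 + 1) + 5^5 (b=5); 5→6: 6^(6 + 1) + 6^6 = 326592; 326592−1 = 326591
i=4: 326591 = 6^(6 + 1) + 5·6^5 + 5·6^4 + 5·6^3 + 5·6^2 + 5·6 + 5 (b=6); 6→7: 7^(7 + 1) + 5·7^5 + 5·7^4 + 5·7^3 + 5·7^2 + 5·7 + 5 = 5862841; 5862841−1 = 5862840
i=5: 5862840 = 7^(7 + 1) + 5·7^5 + 5·7^4 + 5·7^3 + 5·7^2 + 5·7 + 4 (b=7); 7→8: 8^(8 + 1) + 5·8^5 + 5·8^4 + 5·8^3 + 5·8^2 + 5·8 + 4 = 134404972; 134404972−1 = 134404971
i=6: 134404971 = 8^(8 + 1) + 5·8^5 + 5·8^4 + 5·8^3 + 5·8^2 + 5·8 + 3 (b=8); 8→9: 9^(9 + 1) + 5·9^5 + 5·9^4 + 5·9^3 + 5·9^2 + 5·9 + 3 = 3487116549; 3487116549−1 = 3487116548
i=7: 3487116548 = 9^(9 + 1) + 5·9^5 + 5·9^4 + 5·9^3 + 5·9^2 + 5·9 + 2 (b=9); 9→10: 10^(10 + 1) + 5·10^5 + 5·10^4 + 5·10^3 + 5·10^2 + 5·10 + 2 = 100000555552; 100000555552−1 = 100000555551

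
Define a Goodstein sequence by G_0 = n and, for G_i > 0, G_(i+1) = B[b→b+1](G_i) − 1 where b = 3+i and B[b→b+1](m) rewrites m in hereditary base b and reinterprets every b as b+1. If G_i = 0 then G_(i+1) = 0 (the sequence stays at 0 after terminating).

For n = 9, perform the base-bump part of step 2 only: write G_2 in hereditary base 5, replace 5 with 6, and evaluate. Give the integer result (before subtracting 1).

G_0=9  [base 3] 3^2  →[3↦4]→  4^2 = 16  −1 ⇒ G_1=15
G_1=15  [base 4] 3·4 + 3  →[4↦5]→  3·5 + 3 = 18  −1 ⇒ G_2=17
G_2=17  [base 5] 3·5 + 2  →[5↦6]→  3·6 + 2 = 20  −1 ⇒ G_3=19

20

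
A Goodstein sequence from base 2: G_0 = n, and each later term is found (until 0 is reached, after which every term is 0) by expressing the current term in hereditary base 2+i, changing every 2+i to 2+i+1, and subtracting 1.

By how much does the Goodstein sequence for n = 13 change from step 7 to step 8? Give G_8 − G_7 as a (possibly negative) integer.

96513216470

[0] 13 ≡ 2^(2 + 1) + 2^2 + 1 (base 2). Lift 3: 109. −1: 108.
[1] 108 ≡ 3^(3 + 1) + 3^3 (base 3). Lift 4: 1280. −1: 1279.
[2] 1279 ≡ 4^(4 + 1) + 3·4^3 + 3·4^2 + 3·4 + 3 (base 4). Lift 5: 16093. −1: 16092.
[3] 16092 ≡ 5^(5 + 1) + 3·5^3 + 3·5^2 + 3·5 + 2 (base 5). Lift 6: 280712. −1: 280711.
[4] 280711 ≡ 6^(6 + 1) + 3·6^3 + 3·6^2 + 3·6 + 1 (base 6). Lift 7: 5765999. −1: 5765998.
[5] 5765998 ≡ 7^(7 + 1) + 3·7^3 + 3·7^2 + 3·7 (base 7). Lift 8: 134219480. −1: 134219479.
[6] 134219479 ≡ 8^(8 + 1) + 3·8^3 + 3·8^2 + 2·8 + 7 (base 8). Lift 9: 3486786856. −1: 3486786855.
[7] 3486786855 ≡ 9^(9 + 1) + 3·9^3 + 3·9^2 + 2·9 + 6 (base 9). Lift 10: 100000003326. −1: 100000003325.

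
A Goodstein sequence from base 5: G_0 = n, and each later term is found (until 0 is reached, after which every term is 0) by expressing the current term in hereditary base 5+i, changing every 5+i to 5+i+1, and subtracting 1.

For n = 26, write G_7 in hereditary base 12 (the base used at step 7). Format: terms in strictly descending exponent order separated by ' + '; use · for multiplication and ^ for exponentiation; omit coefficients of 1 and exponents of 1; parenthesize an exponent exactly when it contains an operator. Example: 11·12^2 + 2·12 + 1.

G_0=26  [base 5] 5^2 + 1  →[5↦6]→  6^2 + 1 = 37  −1 ⇒ G_1=36
G_1=36  [base 6] 6^2  →[6↦7]→  7^2 = 49  −1 ⇒ G_2=48
G_2=48  [base 7] 6·7 + 6  →[7↦8]→  6·8 + 6 = 54  −1 ⇒ G_3=53
G_3=53  [base 8] 6·8 + 5  →[8↦9]→  6·9 + 5 = 59  −1 ⇒ G_4=58
G_4=58  [base 9] 6·9 + 4  →[9↦10]→  6·10 + 4 = 64  −1 ⇒ G_5=63
G_5=63  [base 10] 6·10 + 3  →[10↦11]→  6·11 + 3 = 69  −1 ⇒ G_6=68
G_6=68  [base 11] 6·11 + 2  →[11↦12]→  6·12 + 2 = 74  −1 ⇒ G_7=73
G_7=73  [base 12] 6·12 + 1  →[12↦13]→  6·13 + 1 = 79  −1 ⇒ G_8=78

6·12 + 1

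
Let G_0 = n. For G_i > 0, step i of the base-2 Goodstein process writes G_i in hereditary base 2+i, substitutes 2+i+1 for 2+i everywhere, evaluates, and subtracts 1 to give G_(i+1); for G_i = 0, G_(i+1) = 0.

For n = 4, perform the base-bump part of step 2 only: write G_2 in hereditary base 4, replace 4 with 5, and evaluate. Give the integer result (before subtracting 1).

61

(0) 4|_2 = 2^2 ↦ 3^3|_3 = 27 ⇒ 26
(1) 26|_3 = 2·3^2 + 2·3 + 2 ↦ 2·4^2 + 2·4 + 2|_4 = 42 ⇒ 41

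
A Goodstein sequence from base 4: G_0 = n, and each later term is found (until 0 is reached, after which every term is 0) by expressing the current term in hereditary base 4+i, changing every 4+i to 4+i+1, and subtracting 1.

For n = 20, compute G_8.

115

G_0 = 20. HB_4(20) = 4^2 + 4. Bump = 30. G_1 = 29.
G_1 = 29. HB_5(29) = 5^2 + 4. Bump = 40. G_2 = 39.
G_2 = 39. HB_6(39) = 6^2 + 3. Bump = 52. G_3 = 51.
G_3 = 51. HB_7(51) = 7^2 + 2. Bump = 66. G_4 = 65.
G_4 = 65. HB_8(65) = 8^2 + 1. Bump = 82. G_5 = 81.
G_5 = 81. HB_9(81) = 9^2. Bump = 100. G_6 = 99.
G_6 = 99. HB_10(99) = 9·10 + 9. Bump = 108. G_7 = 107.
G_7 = 107. HB_11(107) = 9·11 + 8. Bump = 116. G_8 = 115.
G_8 = 115. HB_12(115) = 9·12 + 7. Bump = 124. G_9 = 123.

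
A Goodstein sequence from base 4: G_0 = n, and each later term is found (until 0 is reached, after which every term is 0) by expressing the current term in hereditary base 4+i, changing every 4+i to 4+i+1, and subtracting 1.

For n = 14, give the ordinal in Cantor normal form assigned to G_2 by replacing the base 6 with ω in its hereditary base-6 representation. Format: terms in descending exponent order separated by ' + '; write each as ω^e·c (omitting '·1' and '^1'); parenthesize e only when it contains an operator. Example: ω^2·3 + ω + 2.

ω·3

step 0: 14 = 3·4 + 2; sub 5 for 4: 3·5 + 2; = 17; G_1 = 17−1 = 16
step 1: 16 = 3·5 + 1; sub 6 for 5: 3·6 + 1; = 19; G_2 = 19−1 = 18
step 2: 18 = 3·6; sub 7 for 6: 3·7; = 21; G_3 = 21−1 = 20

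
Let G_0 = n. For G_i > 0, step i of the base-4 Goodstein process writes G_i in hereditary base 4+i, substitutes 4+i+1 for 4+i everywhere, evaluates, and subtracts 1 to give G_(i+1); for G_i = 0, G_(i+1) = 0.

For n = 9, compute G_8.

G_0 = 9. HB_4(9) = 2·4 + 1. Bump = 11. G_1 = 10.
G_1 = 10. HB_5(10) = 2·5. Bump = 12. G_2 = 11.
G_2 = 11. HB_6(11) = 6 + 5. Bump = 12. G_3 = 11.
G_3 = 11. HB_7(11) = 7 + 4. Bump = 12. G_4 = 11.
G_4 = 11. HB_8(11) = 8 + 3. Bump = 12. G_5 = 11.
G_5 = 11. HB_9(11) = 9 + 2. Bump = 12. G_6 = 11.
G_6 = 11. HB_10(11) = 10 + 1. Bump = 12. G_7 = 11.
G_7 = 11. HB_11(11) = 11. Bump = 12. G_8 = 11.
G_8 = 11. HB_12(11) = 11. Bump = 11. G_9 = 10.

11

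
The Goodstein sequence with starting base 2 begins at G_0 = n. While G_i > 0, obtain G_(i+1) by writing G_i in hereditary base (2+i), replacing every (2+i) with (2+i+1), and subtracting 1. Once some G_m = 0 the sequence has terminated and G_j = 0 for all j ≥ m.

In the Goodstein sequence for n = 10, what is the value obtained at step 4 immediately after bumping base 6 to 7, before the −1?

4215755

step 0: 10 = 2^(2 + 1) + 2; sub 3 for 2: 3^(3 + 1) + 3; = 84; G_1 = 84−1 = 83
step 1: 83 = 3^(3 + 1) + 2; sub 4 for 3: 4^(4 + 1) + 2; = 1026; G_2 = 1026−1 = 1025
step 2: 1025 = 4^(4 + 1) + 1; sub 5 for 4: 5^(5 + 1) + 1; = 15626; G_3 = 15626−1 = 15625
step 3: 15625 = 5^(5 + 1); sub 6 for 5: 6^(6 + 1); = 279936; G_4 = 279936−1 = 279935
step 4: 279935 = 5·6^6 + 5·6^5 + 5·6^4 + 5·6^3 + 5·6^2 + 5·6 + 5; sub 7 for 6: 5·7^7 + 5·7^5 + 5·7^4 + 5·7^3 + 5·7^2 + 5·7 + 5; = 4215755; G_5 = 4215755−1 = 4215754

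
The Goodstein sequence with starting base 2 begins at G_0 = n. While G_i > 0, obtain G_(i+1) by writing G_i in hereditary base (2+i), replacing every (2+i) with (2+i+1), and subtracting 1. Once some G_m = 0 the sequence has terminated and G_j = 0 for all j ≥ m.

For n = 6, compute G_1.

base 2: 6 = 2^2 + 2; at 3: 3^3 + 3 = 30; next = 29
base 3: 29 = 3^3 + 2; at 4: 4^4 + 2 = 258; next = 257

29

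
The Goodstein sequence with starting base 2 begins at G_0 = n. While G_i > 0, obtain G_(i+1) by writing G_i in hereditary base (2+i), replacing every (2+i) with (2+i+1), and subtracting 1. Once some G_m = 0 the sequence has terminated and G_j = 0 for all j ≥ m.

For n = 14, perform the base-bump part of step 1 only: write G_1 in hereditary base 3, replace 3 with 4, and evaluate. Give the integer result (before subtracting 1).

1282

[0] 14 ≡ 2^(2 + 1) + 2^2 + 2 (base 2). Lift 3: 111. −1: 110.
[1] 110 ≡ 3^(3 + 1) + 3^3 + 2 (base 3). Lift 4: 1282. −1: 1281.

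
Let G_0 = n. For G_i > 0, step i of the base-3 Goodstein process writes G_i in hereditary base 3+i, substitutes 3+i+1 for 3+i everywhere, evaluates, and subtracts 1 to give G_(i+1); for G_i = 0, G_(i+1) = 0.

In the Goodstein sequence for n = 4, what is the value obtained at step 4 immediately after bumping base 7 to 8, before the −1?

i=0: 4 = 3 + 1 (b=3); 3→4: 4 + 1 = 5; 5−1 = 4
i=1: 4 = 4 (b=4); 4→5: 5 = 5; 5−1 = 4
i=2: 4 = 4 (b=5); 5→6: 4 = 4; 4−1 = 3
i=3: 3 = 3 (b=6); 6→7: 3 = 3; 3−1 = 2
i=4: 2 = 2 (b=7); 7→8: 2 = 2; 2−1 = 1

2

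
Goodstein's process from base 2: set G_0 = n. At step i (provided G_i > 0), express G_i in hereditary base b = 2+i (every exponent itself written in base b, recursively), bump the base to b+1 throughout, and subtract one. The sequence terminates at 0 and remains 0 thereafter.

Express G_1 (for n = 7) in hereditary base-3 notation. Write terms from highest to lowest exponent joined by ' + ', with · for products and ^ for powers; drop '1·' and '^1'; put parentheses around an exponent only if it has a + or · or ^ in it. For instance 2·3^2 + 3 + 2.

3^3 + 3

7 —HB2→ 2^2 + 2 + 1 —bump→ 3^3 + 3 + 1 = 31 —(−1)→ 30
30 —HB3→ 3^3 + 3 —bump→ 4^4 + 4 = 260 —(−1)→ 259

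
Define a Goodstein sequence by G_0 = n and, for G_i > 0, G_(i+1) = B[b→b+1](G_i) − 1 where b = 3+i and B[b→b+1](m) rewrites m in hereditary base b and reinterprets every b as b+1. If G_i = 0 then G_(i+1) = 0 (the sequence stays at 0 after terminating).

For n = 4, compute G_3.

step 0: 4 = 3 + 1; sub 4 for 3: 4 + 1; = 5; G_1 = 5−1 = 4
step 1: 4 = 4; sub 5 for 4: 5; = 5; G_2 = 5−1 = 4
step 2: 4 = 4; sub 6 for 5: 4; = 4; G_3 = 4−1 = 3
step 3: 3 = 3; sub 7 for 6: 3; = 3; G_4 = 3−1 = 2

3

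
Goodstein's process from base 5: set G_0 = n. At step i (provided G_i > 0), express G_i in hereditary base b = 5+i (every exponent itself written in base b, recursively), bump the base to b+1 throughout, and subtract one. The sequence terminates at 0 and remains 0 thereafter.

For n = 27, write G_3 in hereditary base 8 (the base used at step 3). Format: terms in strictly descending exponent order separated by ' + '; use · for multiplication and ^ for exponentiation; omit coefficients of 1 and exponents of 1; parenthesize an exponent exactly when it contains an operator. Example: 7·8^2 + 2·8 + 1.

(0) 27|_5 = 5^2 + 2 ↦ 6^2 + 2|_6 = 38 ⇒ 37
(1) 37|_6 = 6^2 + 1 ↦ 7^2 + 1|_7 = 50 ⇒ 49
(2) 49|_7 = 7^2 ↦ 8^2|_8 = 64 ⇒ 63

7·8 + 7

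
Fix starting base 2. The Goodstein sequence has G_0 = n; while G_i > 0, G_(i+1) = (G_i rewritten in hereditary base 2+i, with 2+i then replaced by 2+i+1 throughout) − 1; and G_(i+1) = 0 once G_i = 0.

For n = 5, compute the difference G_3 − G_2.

212

step 0: 5 = 2^2 + 1; sub 3 for 2: 3^3 + 1; = 28; G_1 = 28−1 = 27
step 1: 27 = 3^3; sub 4 for 3: 4^4; = 256; G_2 = 256−1 = 255
step 2: 255 = 3·4^3 + 3·4^2 + 3·4 + 3; sub 5 for 4: 3·5^3 + 3·5^2 + 3·5 + 3; = 468; G_3 = 468−1 = 467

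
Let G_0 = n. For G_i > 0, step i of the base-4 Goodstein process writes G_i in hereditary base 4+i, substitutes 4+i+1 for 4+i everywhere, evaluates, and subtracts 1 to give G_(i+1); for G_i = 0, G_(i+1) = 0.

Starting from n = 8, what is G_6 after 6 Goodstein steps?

9

[0] 8 ≡ 2·4 (base 4). Lift 5: 10. −1: 9.
[1] 9 ≡ 5 + 4 (base 5). Lift 6: 10. −1: 9.
[2] 9 ≡ 6 + 3 (base 6). Lift 7: 10. −1: 9.
[3] 9 ≡ 7 + 2 (base 7). Lift 8: 10. −1: 9.
[4] 9 ≡ 8 + 1 (base 8). Lift 9: 10. −1: 9.
[5] 9 ≡ 9 (base 9). Lift 10: 10. −1: 9.
[6] 9 ≡ 9 (base 10). Lift 11: 9. −1: 8.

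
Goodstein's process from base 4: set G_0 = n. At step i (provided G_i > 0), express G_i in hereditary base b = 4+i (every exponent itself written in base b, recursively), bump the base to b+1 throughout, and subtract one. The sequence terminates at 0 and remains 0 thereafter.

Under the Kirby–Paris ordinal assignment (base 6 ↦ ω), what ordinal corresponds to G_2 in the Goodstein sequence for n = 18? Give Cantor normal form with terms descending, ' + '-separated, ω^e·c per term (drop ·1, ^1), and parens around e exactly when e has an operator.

step 0: 18 = 4^2 + 2; sub 5 for 4: 5^2 + 2; = 27; G_1 = 27−1 = 26
step 1: 26 = 5^2 + 1; sub 6 for 5: 6^2 + 1; = 37; G_2 = 37−1 = 36
step 2: 36 = 6^2; sub 7 for 6: 7^2; = 49; G_3 = 49−1 = 48

ω^2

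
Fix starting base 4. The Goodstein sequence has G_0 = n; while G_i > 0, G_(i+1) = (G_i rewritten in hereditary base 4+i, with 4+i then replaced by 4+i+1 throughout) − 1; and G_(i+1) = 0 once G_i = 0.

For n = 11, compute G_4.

i=0: 11 = 2·4 + 3 (b=4); 4→5: 2·5 + 3 = 13; 13−1 = 12
i=1: 12 = 2·5 + 2 (b=5); 5→6: 2·6 + 2 = 14; 14−1 = 13
i=2: 13 = 2·6 + 1 (b=6); 6→7: 2·7 + 1 = 15; 15−1 = 14
i=3: 14 = 2·7 (b=7); 7→8: 2·8 = 16; 16−1 = 15
i=4: 15 = 8 + 7 (b=8); 8→9: 9 + 7 = 16; 16−1 = 15

15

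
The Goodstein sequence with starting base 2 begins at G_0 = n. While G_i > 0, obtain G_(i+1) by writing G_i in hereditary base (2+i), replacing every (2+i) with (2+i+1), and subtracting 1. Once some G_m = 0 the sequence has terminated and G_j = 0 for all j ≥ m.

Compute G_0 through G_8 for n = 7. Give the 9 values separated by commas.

7, 30, 259, 3127, 46657, 823543, 16777215, 37665879, 77777775

step 0: 7 = 2^2 + 2 + 1; sub 3 for 2: 3^3 + 3 + 1; = 31; G_1 = 31−1 = 30
step 1: 30 = 3^3 + 3; sub 4 for 3: 4^4 + 4; = 260; G_2 = 260−1 = 259
step 2: 259 = 4^4 + 3; sub 5 for 4: 5^5 + 3; = 3128; G_3 = 3128−1 = 3127
step 3: 3127 = 5^5 + 2; sub 6 for 5: 6^6 + 2; = 46658; G_4 = 46658−1 = 46657
step 4: 46657 = 6^6 + 1; sub 7 for 6: 7^7 + 1; = 823544; G_5 = 823544−1 = 823543
step 5: 823543 = 7^7; sub 8 for 7: 8^8; = 16777216; G_6 = 16777216−1 = 16777215
step 6: 16777215 = 7·8^7 + 7·8^6 + 7·8^5 + 7·8^4 + 7·8^3 + 7·8^2 + 7·8 + 7; sub 9 for 8: 7·9^7 + 7·9^6 + 7·9^5 + 7·9^4 + 7·9^3 + 7·9^2 + 7·9 + 7; = 37665880; G_7 = 37665880−1 = 37665879
step 7: 37665879 = 7·9^7 + 7·9^6 + 7·9^5 + 7·9^4 + 7·9^3 + 7·9^2 + 7·9 + 6; sub 10 for 9: 7·10^7 + 7·10^6 + 7·10^5 + 7·10^4 + 7·10^3 + 7·10^2 + 7·10 + 6; = 77777776; G_8 = 77777776−1 = 77777775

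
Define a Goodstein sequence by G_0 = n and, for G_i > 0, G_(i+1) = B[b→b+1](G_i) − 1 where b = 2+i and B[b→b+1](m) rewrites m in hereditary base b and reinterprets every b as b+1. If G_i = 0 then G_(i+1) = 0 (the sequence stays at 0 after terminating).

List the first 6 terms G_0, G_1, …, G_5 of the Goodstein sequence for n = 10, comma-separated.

10, 83, 1025, 15625, 279935, 4215754

[0] 10 ≡ 2^(2 + 1) + 2 (base 2). Lift 3: 84. −1: 83.
[1] 83 ≡ 3^(3 + 1) + 2 (base 3). Lift 4: 1026. −1: 1025.
[2] 1025 ≡ 4^(4 + 1) + 1 (base 4). Lift 5: 15626. −1: 15625.
[3] 15625 ≡ 5^(5 + 1) (base 5). Lift 6: 279936. −1: 279935.
[4] 279935 ≡ 5·6^6 + 5·6^5 + 5·6^4 + 5·6^3 + 5·6^2 + 5·6 + 5 (base 6). Lift 7: 4215755. −1: 4215754.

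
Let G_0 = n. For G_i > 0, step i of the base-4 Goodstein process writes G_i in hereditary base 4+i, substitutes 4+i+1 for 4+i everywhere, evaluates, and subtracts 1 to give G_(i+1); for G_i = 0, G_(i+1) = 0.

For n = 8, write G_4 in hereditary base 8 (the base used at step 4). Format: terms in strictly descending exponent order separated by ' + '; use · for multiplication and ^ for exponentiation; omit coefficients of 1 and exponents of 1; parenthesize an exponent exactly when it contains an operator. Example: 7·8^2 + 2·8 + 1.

8 —HB4→ 2·4 —bump→ 2·5 = 10 —(−1)→ 9
9 —HB5→ 5 + 4 —bump→ 6 + 4 = 10 —(−1)→ 9
9 —HB6→ 6 + 3 —bump→ 7 + 3 = 10 —(−1)→ 9
9 —HB7→ 7 + 2 —bump→ 8 + 2 = 10 —(−1)→ 9
9 —HB8→ 8 + 1 —bump→ 9 + 1 = 10 —(−1)→ 9

8 + 1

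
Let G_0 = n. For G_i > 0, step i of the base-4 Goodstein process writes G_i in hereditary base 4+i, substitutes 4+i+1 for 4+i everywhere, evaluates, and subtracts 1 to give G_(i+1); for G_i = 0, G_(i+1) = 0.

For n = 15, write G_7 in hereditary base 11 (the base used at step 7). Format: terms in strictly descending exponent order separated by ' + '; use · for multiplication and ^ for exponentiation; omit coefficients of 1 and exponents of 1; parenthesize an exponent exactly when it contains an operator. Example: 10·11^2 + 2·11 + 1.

i=0: 15 = 3·4 + 3 (b=4); 4→5: 3·5 + 3 = 18; 18−1 = 17
i=1: 17 = 3·5 + 2 (b=5); 5→6: 3·6 + 2 = 20; 20−1 = 19
i=2: 19 = 3·6 + 1 (b=6); 6→7: 3·7 + 1 = 22; 22−1 = 21
i=3: 21 = 3·7 (b=7); 7→8: 3·8 = 24; 24−1 = 23
i=4: 23 = 2·8 + 7 (b=8); 8→9: 2·9 + 7 = 25; 25−1 = 24
i=5: 24 = 2·9 + 6 (b=9); 9→10: 2·10 + 6 = 26; 26−1 = 25
i=6: 25 = 2·10 + 5 (b=10); 10→11: 2·11 + 5 = 27; 27−1 = 26

2·11 + 4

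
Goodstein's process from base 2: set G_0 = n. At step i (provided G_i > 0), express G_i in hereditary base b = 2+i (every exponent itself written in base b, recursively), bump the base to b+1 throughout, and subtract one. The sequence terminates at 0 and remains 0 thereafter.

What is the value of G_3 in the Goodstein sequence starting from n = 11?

G_0 = 11. HB_2(11) = 2^(2 + 1) + 2 + 1. Bump = 85. G_1 = 84.
G_1 = 84. HB_3(84) = 3^(3 + 1) + 3. Bump = 1028. G_2 = 1027.
G_2 = 1027. HB_4(1027) = 4^(4 + 1) + 3. Bump = 15628. G_3 = 15627.
G_3 = 15627. HB_5(15627) = 5^(5 + 1) + 2. Bump = 279938. G_4 = 279937.

15627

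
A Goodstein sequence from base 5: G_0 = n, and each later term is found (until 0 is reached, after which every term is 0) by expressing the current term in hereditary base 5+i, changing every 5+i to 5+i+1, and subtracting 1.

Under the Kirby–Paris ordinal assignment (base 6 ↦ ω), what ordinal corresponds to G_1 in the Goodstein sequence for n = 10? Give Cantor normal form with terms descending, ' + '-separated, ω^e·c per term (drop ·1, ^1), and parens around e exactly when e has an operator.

ω + 5

(0) 10|_5 = 2·5 ↦ 2·6|_6 = 12 ⇒ 11
(1) 11|_6 = 6 + 5 ↦ 7 + 5|_7 = 12 ⇒ 11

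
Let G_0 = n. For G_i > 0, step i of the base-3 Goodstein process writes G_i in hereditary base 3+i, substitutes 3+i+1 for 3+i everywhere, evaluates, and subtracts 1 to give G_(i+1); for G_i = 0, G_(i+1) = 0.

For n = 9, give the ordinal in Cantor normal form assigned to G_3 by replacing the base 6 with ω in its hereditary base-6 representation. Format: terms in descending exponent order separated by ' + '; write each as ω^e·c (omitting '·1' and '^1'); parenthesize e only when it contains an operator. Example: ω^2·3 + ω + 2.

ω·3 + 1

(0) 9|_3 = 3^2 ↦ 4^2|_4 = 16 ⇒ 15
(1) 15|_4 = 3·4 + 3 ↦ 3·5 + 3|_5 = 18 ⇒ 17
(2) 17|_5 = 3·5 + 2 ↦ 3·6 + 2|_6 = 20 ⇒ 19
(3) 19|_6 = 3·6 + 1 ↦ 3·7 + 1|_7 = 22 ⇒ 21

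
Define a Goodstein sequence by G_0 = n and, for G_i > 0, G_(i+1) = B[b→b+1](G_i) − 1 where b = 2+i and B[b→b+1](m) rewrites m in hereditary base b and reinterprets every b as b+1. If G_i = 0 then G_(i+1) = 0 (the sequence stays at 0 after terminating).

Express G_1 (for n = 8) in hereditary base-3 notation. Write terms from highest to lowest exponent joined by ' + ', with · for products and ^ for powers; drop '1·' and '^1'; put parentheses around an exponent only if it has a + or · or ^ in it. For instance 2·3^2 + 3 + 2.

[0] 8 ≡ 2^(2 + 1) (base 2). Lift 3: 81. −1: 80.
[1] 80 ≡ 2·3^3 + 2·3^2 + 2·3 + 2 (base 3). Lift 4: 554. −1: 553.

2·3^3 + 2·3^2 + 2·3 + 2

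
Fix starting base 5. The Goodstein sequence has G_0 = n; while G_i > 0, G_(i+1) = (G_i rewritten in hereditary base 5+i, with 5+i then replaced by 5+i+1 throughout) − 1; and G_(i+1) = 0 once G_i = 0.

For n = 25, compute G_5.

(0) 25|_5 = 5^2 ↦ 6^2|_6 = 36 ⇒ 35
(1) 35|_6 = 5·6 + 5 ↦ 5·7 + 5|_7 = 40 ⇒ 39
(2) 39|_7 = 5·7 + 4 ↦ 5·8 + 4|_8 = 44 ⇒ 43
(3) 43|_8 = 5·8 + 3 ↦ 5·9 + 3|_9 = 48 ⇒ 47
(4) 47|_9 = 5·9 + 2 ↦ 5·10 + 2|_10 = 52 ⇒ 51
(5) 51|_10 = 5·10 + 1 ↦ 5·11 + 1|_11 = 56 ⇒ 55

51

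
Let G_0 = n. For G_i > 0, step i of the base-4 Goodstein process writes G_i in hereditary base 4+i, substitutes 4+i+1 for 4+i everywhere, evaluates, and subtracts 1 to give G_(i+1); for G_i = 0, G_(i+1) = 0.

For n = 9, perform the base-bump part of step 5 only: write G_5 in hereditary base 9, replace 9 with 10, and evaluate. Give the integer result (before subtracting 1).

12

(0) 9|_4 = 2·4 + 1 ↦ 2·5 + 1|_5 = 11 ⇒ 10
(1) 10|_5 = 2·5 ↦ 2·6|_6 = 12 ⇒ 11
(2) 11|_6 = 6 + 5 ↦ 7 + 5|_7 = 12 ⇒ 11
(3) 11|_7 = 7 + 4 ↦ 8 + 4|_8 = 12 ⇒ 11
(4) 11|_8 = 8 + 3 ↦ 9 + 3|_9 = 12 ⇒ 11
(5) 11|_9 = 9 + 2 ↦ 10 + 2|_10 = 12 ⇒ 11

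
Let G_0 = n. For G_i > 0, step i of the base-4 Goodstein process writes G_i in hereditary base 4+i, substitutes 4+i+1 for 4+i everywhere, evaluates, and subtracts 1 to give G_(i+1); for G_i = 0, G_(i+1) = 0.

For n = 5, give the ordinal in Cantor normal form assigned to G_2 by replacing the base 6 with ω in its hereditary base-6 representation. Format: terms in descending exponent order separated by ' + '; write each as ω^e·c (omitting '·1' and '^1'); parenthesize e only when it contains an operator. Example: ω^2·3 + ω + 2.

base 4: 5 = 4 + 1; at 5: 5 + 1 = 6; next = 5
base 5: 5 = 5; at 6: 6 = 6; next = 5

5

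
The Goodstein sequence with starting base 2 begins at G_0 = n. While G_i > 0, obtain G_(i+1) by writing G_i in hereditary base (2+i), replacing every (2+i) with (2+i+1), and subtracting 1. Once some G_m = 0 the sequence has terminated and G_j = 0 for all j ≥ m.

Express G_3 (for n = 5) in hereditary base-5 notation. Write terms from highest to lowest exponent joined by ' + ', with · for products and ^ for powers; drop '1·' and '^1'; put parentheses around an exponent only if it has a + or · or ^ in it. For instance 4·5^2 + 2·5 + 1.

5 —HB2→ 2^2 + 1 —bump→ 3^3 + 1 = 28 —(−1)→ 27
27 —HB3→ 3^3 —bump→ 4^4 = 256 —(−1)→ 255
255 —HB4→ 3·4^3 + 3·4^2 + 3·4 + 3 —bump→ 3·5^3 + 3·5^2 + 3·5 + 3 = 468 —(−1)→ 467

3·5^3 + 3·5^2 + 3·5 + 2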